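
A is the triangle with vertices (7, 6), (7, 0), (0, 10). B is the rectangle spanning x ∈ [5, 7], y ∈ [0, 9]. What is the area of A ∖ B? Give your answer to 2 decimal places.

|A| = 21, |A∩B| = 10.2857.
|A ∖ B| = |A| − |A∩B| = 21 − 10.2857 = 10.71.

10.71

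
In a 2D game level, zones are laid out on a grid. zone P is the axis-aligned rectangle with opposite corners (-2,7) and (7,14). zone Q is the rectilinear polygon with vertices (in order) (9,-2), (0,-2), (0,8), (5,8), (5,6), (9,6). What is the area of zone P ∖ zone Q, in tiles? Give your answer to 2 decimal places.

58.00

|zone P| = 63, |zone P∩zone Q| = 5.
|zone P ∖ zone Q| = |zone P| − |zone P∩zone Q| = 63 − 5 = 58.00.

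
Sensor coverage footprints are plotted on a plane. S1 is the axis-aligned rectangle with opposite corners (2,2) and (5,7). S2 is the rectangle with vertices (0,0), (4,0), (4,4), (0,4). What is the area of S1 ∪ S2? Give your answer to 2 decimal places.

27.00

By inclusion–exclusion:
Individual areas: |S1| = 15, |S2| = 16.
|S1∩S2|: x∈[2,4], y∈[2,4] → 2·2 = 4.
|S1 ∪ S2| = 31 − 4 = 27.00.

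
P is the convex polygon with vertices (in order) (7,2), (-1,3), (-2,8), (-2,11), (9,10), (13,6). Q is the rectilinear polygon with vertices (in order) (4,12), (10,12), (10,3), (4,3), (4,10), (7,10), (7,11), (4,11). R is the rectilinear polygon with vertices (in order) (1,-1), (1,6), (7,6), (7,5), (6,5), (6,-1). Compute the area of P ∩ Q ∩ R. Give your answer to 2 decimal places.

7.00

The intersection is the polygon with vertices (4,3), (4,6), (7,6), (7,5), (6,5), (6,3).
By the shoelace formula its area is 7.00.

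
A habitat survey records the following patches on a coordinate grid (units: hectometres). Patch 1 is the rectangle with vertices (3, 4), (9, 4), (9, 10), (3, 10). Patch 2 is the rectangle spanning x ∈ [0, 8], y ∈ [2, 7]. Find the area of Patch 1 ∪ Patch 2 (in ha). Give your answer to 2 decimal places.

61.00

By inclusion–exclusion:
Individual areas: |Patch 1| = 36, |Patch 2| = 40.
|Patch 1∩Patch 2|: x∈[3,8], y∈[4,7] → 5·3 = 15.
|Patch 1 ∪ Patch 2| = 76 − 15 = 61.00.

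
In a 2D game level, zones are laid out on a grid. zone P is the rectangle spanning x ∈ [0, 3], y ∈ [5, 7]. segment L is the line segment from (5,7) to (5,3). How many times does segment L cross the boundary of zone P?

The segment lies entirely outside zone P and never meets its boundary.

0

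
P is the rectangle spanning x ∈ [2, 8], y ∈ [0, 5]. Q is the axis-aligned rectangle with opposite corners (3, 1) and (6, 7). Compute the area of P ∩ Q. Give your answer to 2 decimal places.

|P∩Q|: x∈[3,6], y∈[1,5] → 3·4 = 12.

12.00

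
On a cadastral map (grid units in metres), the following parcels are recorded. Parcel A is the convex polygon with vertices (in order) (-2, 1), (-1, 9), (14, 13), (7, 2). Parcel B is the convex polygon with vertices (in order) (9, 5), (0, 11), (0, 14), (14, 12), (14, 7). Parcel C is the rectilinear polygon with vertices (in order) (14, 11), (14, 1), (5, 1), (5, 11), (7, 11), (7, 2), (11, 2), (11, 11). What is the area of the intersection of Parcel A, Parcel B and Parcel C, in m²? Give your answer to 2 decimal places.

10.04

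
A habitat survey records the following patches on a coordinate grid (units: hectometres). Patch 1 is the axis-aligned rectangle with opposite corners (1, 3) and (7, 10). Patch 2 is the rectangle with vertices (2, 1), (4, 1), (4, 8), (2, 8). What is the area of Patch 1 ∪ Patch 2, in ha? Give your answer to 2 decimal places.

46.00

By inclusion–exclusion:
Individual areas: |Patch 1| = 42, |Patch 2| = 14.
|Patch 1∩Patch 2|: x∈[2,4], y∈[3,8] → 2·5 = 10.
|Patch 1 ∪ Patch 2| = 56 − 10 = 46.00.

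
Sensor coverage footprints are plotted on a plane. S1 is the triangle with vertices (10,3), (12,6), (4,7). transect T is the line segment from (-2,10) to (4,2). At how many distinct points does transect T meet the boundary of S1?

The segment lies entirely outside S1 and never meets its boundary.

0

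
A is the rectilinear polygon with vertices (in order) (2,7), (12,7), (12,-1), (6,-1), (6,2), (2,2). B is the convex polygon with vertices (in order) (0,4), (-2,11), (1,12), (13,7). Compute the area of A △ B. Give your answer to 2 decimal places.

|A| = 68, |B| = 62, |A∩B| = 13.8462.
|A △ B| = |A| + |B| − 2·|A∩B| = 68 + 62 − 27.6923 = 102.31.

102.31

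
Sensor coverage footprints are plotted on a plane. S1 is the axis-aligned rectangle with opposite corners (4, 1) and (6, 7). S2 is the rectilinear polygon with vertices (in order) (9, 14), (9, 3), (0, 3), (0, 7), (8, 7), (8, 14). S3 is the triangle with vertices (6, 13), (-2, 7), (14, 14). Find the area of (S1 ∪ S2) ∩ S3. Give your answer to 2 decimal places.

1.72

The region (S1 ∪ S2) ∩ S3 is the polygon with vertices (8,13.25), (9,13.375), (9,11.812), (8,11.375).
By the shoelace formula its area is 1.72.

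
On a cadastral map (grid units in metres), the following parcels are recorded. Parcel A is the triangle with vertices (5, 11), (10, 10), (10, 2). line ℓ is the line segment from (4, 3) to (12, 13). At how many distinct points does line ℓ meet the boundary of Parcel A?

The segment meets the boundary at (9.655,10.069), (7.213,7.016).

2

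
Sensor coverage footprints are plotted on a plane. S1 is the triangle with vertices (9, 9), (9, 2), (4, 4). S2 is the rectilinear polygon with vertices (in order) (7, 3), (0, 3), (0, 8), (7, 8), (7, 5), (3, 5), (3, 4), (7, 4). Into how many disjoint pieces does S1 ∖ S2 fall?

S1 ∖ S2 is a single connected region.

1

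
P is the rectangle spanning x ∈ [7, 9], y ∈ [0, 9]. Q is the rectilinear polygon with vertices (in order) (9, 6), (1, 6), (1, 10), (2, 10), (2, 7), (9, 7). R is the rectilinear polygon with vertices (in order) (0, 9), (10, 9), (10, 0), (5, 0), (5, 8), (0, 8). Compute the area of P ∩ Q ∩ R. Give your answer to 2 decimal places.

The intersection is the polygon with vertices (7,6), (7,7), (9,7), (9,6).
By the shoelace formula its area is 2.00.

2.00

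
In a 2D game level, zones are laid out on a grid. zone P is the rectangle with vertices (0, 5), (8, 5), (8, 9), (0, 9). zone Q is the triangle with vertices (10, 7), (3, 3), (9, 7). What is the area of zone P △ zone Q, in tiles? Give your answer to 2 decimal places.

32.62

|zone P| = 32, |zone Q| = 2, |zone P∩zone Q| = 0.6905.
|zone P △ zone Q| = |zone P| + |zone Q| − 2·|zone P∩zone Q| = 32 + 2 − 1.381 = 32.62.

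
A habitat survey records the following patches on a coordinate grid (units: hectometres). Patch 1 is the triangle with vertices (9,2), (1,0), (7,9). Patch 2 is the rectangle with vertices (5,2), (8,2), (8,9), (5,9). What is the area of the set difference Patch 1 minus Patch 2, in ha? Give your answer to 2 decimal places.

|Patch 1| = 30, |Patch 1∩Patch 2| = 16.25.
|Patch 1 ∖ Patch 2| = |Patch 1| − |Patch 1∩Patch 2| = 30 − 16.25 = 13.75.

13.75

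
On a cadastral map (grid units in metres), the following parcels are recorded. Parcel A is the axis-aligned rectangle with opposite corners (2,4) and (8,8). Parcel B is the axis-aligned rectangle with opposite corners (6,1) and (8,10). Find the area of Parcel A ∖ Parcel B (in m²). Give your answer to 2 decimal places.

16.00

|Parcel A∩Parcel B|: x∈[6,8], y∈[4,8] → 2·4 = 8.
|Parcel A| = 24.
|Parcel A ∖ Parcel B| = |Parcel A| − |Parcel A∩Parcel B| = 24 − 8 = 16.00.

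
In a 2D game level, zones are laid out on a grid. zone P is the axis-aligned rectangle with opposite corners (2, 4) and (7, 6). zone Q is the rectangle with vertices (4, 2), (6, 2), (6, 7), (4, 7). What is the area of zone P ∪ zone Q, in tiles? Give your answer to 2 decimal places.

By inclusion–exclusion:
Individual areas: |zone P| = 10, |zone Q| = 10.
|zone P∩zone Q|: x∈[4,6], y∈[4,6] → 2·2 = 4.
|zone P ∪ zone Q| = 20 − 4 = 16.00.

16.00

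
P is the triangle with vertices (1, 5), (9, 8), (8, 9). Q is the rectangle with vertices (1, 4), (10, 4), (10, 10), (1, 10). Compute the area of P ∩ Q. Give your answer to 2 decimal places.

5.50

The intersection is the polygon with vertices (8,9), (9,8), (1,5).
By the shoelace formula its area is 5.50.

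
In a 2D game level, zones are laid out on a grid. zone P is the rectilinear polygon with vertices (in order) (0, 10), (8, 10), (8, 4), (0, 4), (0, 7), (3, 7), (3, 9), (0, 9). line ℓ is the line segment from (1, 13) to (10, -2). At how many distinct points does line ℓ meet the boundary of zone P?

2

The segment meets the boundary at (6.4,4), (2.8,10).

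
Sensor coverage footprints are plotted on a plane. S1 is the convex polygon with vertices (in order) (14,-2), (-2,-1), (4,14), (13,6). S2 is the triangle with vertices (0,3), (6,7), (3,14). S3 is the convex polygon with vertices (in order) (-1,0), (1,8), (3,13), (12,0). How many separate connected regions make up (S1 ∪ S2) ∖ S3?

1

(S1 ∪ S2) ∖ S3 is a single connected region.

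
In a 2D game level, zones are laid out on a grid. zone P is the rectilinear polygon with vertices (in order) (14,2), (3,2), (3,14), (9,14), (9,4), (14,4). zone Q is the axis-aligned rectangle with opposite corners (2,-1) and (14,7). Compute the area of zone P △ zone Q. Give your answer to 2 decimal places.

|zone P| = 82, |zone Q| = 96, |zone P∩zone Q| = 40.
|zone P △ zone Q| = |zone P| + |zone Q| − 2·|zone P∩zone Q| = 82 + 96 − 80 = 98.00.

98.00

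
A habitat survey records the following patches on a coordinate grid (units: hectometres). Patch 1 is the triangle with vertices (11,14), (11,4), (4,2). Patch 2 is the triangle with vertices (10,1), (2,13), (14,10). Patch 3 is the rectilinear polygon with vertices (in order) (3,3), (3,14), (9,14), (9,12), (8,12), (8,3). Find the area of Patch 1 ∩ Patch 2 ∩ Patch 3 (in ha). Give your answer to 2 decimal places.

3.67

The intersection is the polygon with vertices (6.489,6.267), (8,8.857), (8,4).
By the shoelace formula its area is 3.67.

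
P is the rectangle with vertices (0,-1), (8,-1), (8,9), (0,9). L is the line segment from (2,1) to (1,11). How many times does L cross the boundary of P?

1

The segment meets the boundary at (1.2,9).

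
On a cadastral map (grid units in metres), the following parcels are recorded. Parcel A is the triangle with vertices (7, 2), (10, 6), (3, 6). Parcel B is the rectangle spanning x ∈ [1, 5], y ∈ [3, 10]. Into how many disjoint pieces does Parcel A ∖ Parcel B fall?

Parcel A ∖ Parcel B is a single connected region.

1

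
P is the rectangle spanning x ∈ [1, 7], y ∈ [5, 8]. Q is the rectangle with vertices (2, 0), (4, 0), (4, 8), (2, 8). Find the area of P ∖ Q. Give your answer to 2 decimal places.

|P∩Q|: x∈[2,4], y∈[5,8] → 2·3 = 6.
|P| = 18.
|P ∖ Q| = |P| − |P∩Q| = 18 − 6 = 12.00.

12.00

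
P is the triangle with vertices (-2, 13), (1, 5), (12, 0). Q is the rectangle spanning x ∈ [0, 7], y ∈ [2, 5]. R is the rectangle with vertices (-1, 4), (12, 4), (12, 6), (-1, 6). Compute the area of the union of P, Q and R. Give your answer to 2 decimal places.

By inclusion–exclusion:
Individual areas: |P| = 36.5, |Q| = 21, |R| = 26.
|P∩Q| = 8.1131.
|P∩R| = 10.3183.
|Q∩R|: x∈[0,7], y∈[4,5] → 7·1 = 7.
|P∩Q∩R| = 4.8313.
|P ∪ Q ∪ R| = 83.5 − 25.4314 + 4.8313 = 62.90.

62.90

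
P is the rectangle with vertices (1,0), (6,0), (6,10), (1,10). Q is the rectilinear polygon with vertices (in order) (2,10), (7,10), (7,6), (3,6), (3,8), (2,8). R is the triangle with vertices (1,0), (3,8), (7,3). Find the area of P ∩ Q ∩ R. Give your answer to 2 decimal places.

The intersection is the polygon with vertices (3,6), (3,8), (4.6,6).
By the shoelace formula its area is 1.60.

1.60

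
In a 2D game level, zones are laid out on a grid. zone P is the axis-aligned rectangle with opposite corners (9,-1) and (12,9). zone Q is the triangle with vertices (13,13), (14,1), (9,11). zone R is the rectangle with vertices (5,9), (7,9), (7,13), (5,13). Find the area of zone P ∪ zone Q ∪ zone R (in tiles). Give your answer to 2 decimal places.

By inclusion–exclusion:
Individual areas: |zone P| = 30, |zone Q| = 25, |zone R| = 8.
|zone P∩zone Q| = 4.
|zone P∩zone R| = 0 (no overlap).
|zone Q∩zone R| = 0.
|zone P∩zone Q∩zone R| = 0.
|zone P ∪ zone Q ∪ zone R| = 63 − 4 + 0 = 59.00.

59.00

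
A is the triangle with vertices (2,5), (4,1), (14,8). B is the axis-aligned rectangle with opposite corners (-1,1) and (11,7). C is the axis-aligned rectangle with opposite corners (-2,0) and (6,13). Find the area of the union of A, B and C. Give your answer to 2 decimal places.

136.15

By inclusion–exclusion:
Individual areas: |A| = 27, |B| = 72, |C| = 104.
|A∩B| = 24.85.
|A∩C| = 12.6.
|B∩C|: x∈[-1,6], y∈[1,7] → 7·6 = 42.
|A∩B∩C| = 12.6.
|A ∪ B ∪ C| = 203 − 79.45 + 12.6 = 136.15.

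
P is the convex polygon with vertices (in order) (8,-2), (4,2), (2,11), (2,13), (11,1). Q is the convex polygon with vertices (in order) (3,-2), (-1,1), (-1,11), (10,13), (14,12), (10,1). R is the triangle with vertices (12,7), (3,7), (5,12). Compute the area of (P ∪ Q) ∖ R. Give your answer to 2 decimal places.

145.40

|P ∪ Q| = 167.8972.
|(P ∪ Q) ∩ R| = 22.5.
|(P ∪ Q) ∖ R| = 167.8972 − 22.5 = 145.40.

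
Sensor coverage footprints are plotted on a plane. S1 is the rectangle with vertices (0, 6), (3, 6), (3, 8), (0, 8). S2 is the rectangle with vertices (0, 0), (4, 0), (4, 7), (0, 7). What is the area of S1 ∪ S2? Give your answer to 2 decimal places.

By inclusion–exclusion:
Individual areas: |S1| = 6, |S2| = 28.
|S1∩S2|: x∈[0,3], y∈[6,7] → 3·1 = 3.
|S1 ∪ S2| = 34 − 3 = 31.00.

31.00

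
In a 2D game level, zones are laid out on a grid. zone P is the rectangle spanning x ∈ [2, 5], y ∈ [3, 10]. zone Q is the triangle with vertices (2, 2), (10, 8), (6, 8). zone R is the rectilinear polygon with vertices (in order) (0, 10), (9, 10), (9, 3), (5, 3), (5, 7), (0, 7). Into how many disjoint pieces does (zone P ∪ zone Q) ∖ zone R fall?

(zone P ∪ zone Q) ∖ zone R splits into 2 disjoint pieces (area 12.3333, area 0.375).

2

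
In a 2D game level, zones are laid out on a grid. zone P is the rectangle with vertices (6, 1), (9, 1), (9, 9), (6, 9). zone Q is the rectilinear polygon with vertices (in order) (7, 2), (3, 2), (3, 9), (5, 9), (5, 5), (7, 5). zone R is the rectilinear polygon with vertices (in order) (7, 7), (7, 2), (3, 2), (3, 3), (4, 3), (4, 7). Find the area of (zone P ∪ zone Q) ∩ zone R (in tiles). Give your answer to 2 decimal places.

|zone P ∪ zone Q| = 41.
|(zone P ∪ zone Q) ∩ zone R| = 14.00.

14.00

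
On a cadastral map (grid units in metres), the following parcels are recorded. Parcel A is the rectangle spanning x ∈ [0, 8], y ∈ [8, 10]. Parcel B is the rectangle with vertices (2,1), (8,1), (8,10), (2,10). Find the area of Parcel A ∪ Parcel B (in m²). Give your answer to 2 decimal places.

By inclusion–exclusion:
Individual areas: |Parcel A| = 16, |Parcel B| = 54.
|Parcel A∩Parcel B|: x∈[2,8], y∈[8,10] → 6·2 = 12.
|Parcel A ∪ Parcel B| = 70 − 12 = 58.00.

58.00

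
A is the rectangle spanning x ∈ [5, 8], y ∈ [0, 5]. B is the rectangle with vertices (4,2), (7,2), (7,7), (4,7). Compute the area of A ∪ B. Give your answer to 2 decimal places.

By inclusion–exclusion:
Individual areas: |A| = 15, |B| = 15.
|A∩B|: x∈[5,7], y∈[2,5] → 2·3 = 6.
|A ∪ B| = 30 − 6 = 24.00.

24.00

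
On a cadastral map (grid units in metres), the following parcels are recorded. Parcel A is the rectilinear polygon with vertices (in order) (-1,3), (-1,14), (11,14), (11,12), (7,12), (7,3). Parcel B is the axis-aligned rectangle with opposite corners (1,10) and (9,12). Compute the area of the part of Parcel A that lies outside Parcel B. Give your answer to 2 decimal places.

84.00

|Parcel A| = 96, |Parcel A∩Parcel B| = 12.
|Parcel A ∖ Parcel B| = |Parcel A| − |Parcel A∩Parcel B| = 96 − 12 = 84.00.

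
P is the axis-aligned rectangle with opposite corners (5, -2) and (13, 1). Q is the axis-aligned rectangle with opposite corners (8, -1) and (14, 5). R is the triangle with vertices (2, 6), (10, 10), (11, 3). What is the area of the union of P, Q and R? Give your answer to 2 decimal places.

By inclusion–exclusion:
Individual areas: |P| = 24, |Q| = 36, |R| = 30.
|P∩Q|: x∈[8,13], y∈[-1,1] → 5·2 = 10.
|P∩R| = 0.
|Q∩R| = 4.2143.
|P∩Q∩R| = 0.
|P ∪ Q ∪ R| = 90 − 14.2143 + 0 = 75.79.

75.79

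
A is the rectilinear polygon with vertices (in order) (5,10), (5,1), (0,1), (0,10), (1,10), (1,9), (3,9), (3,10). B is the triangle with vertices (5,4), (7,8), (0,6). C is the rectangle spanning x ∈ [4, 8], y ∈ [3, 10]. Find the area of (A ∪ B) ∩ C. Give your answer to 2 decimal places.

The region (A ∪ B) ∩ C is the polygon with vertices (7,8), (5,4), (5,3), (4,3), (4,10), (5,10), (5,7.429).
By the shoelace formula its area is 10.43.

10.43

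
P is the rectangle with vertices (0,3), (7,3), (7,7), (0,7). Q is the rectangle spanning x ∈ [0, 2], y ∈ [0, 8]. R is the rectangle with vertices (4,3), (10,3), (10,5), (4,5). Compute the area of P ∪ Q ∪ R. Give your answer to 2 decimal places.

By inclusion–exclusion:
Individual areas: |P| = 28, |Q| = 16, |R| = 12.
|P∩Q|: x∈[0,2], y∈[3,7] → 2·4 = 8.
|P∩R|: x∈[4,7], y∈[3,5] → 3·2 = 6.
|Q∩R| = 0 (no overlap).
|P∩Q∩R| = 0.
|P ∪ Q ∪ R| = 56 − 14 + 0 = 42.00.

42.00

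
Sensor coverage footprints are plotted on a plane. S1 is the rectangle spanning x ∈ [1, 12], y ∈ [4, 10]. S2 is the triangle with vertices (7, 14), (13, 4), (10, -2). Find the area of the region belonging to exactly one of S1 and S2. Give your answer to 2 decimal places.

66.02

|S1| = 66, |S2| = 33, |S1∩S2| = 16.4917.
|S1 △ S2| = |S1| + |S2| − 2·|S1∩S2| = 66 + 33 − 32.9833 = 66.02.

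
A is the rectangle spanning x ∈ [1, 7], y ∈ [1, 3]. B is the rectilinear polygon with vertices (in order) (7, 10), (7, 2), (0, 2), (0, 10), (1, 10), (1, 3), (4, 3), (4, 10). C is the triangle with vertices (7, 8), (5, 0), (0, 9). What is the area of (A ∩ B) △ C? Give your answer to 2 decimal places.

30.97

|A ∩ B| = 6.
|(A ∩ B) ∩ C| = 2.0139.
|(A ∩ B) △ C| = 6 + 29 − 4.0278 = 30.97.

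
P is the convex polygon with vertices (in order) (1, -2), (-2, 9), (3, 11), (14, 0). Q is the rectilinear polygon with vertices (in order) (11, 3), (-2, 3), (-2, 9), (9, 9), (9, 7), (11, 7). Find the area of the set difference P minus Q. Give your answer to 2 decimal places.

57.91

|P| = 113, |P∩Q| = 55.0909.
|P ∖ Q| = |P| − |P∩Q| = 113 − 55.0909 = 57.91.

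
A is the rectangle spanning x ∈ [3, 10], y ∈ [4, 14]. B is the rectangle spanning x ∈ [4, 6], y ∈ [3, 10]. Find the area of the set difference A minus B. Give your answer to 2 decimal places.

58.00

|A∩B|: x∈[4,6], y∈[4,10] → 2·6 = 12.
|A| = 70.
|A ∖ B| = |A| − |A∩B| = 70 − 12 = 58.00.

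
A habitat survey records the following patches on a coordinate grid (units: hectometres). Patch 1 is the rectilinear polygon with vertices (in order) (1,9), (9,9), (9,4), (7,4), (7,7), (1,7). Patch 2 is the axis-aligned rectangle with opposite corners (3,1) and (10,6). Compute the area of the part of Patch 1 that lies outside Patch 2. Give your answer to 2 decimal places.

18.00

|Patch 1| = 22, |Patch 1∩Patch 2| = 4.
|Patch 1 ∖ Patch 2| = |Patch 1| − |Patch 1∩Patch 2| = 22 − 4 = 18.00.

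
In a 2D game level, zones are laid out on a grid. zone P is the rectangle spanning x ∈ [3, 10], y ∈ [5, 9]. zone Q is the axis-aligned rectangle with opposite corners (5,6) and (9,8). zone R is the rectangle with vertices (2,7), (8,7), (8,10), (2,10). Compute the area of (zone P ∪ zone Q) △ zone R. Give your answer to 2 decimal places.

|zone P ∪ zone Q| = 28.
|(zone P ∪ zone Q) ∩ zone R| = 10.
|(zone P ∪ zone Q) △ zone R| = 28 + 18 − 20 = 26.00.

26.00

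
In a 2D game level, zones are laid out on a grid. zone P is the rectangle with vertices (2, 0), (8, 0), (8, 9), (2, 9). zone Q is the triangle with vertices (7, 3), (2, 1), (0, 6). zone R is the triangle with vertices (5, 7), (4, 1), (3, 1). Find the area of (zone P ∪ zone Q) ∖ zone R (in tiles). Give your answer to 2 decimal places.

55.14

|zone P ∪ zone Q| = 58.1429.
|(zone P ∪ zone Q) ∩ zone R| = 3.
|(zone P ∪ zone Q) ∖ zone R| = 58.1429 − 3 = 55.14.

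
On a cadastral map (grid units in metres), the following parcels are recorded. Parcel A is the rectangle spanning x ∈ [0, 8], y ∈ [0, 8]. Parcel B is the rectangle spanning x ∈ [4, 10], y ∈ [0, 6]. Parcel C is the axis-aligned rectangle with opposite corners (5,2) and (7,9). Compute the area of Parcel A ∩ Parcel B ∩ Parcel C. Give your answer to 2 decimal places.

The intersection is the polygon with vertices (7,6), (7,2), (5,2), (5,6).
By the shoelace formula its area is 8.00.

8.00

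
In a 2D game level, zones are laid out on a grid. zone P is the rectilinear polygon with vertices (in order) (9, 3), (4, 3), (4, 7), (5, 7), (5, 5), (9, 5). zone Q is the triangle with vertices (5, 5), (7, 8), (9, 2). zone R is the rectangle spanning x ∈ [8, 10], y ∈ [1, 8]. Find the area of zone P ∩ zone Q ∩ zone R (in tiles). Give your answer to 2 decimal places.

The intersection is the polygon with vertices (8.667,3), (8,3), (8,5).
By the shoelace formula its area is 0.67.

0.67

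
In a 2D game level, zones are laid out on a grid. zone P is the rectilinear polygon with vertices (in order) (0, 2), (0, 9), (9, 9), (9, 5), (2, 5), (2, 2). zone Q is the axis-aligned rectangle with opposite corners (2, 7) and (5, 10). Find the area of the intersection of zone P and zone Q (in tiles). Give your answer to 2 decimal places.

The intersection is the polygon with vertices (5,9), (5,7), (2,7), (2,9).
By the shoelace formula its area is 6.00.

6.00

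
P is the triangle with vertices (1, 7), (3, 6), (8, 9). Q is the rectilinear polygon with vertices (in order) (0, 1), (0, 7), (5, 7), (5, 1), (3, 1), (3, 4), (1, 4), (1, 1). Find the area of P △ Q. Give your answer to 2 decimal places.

|P| = 5.5, |Q| = 24, |P∩Q| = 1.8333.
|P △ Q| = |P| + |Q| − 2·|P∩Q| = 5.5 + 24 − 3.6667 = 25.83.

25.83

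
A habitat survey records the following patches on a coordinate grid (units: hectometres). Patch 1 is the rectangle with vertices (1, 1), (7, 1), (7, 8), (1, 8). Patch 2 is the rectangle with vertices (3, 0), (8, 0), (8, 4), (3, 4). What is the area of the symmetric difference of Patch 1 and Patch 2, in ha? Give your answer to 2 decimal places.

38.00

|Patch 1∩Patch 2|: x∈[3,7], y∈[1,4] → 4·3 = 12.
|Patch 1 △ Patch 2| = |Patch 1| + |Patch 2| − 2·|Patch 1∩Patch 2| = 42 + 20 − 24 = 38.00.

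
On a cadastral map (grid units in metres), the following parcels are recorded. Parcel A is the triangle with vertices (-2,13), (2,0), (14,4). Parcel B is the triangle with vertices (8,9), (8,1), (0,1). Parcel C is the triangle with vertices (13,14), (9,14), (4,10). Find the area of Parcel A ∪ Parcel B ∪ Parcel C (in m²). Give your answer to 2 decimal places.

97.44

By inclusion–exclusion:
Individual areas: |Parcel A| = 86, |Parcel B| = 32, |Parcel C| = 8.
|Parcel A∩Parcel B| = 28.56.
|Parcel A∩Parcel C| = 0.
|Parcel B∩Parcel C| = 0.
|Parcel A∩Parcel B∩Parcel C| = 0.
|Parcel A ∪ Parcel B ∪ Parcel C| = 126 − 28.56 + 0 = 97.44.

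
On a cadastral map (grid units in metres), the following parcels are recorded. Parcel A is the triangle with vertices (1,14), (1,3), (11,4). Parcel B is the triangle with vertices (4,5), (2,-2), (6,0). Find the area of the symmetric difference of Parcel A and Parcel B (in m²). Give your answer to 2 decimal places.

|Parcel A| = 55, |Parcel B| = 12, |Parcel A∩Parcel B| = 0.9808.
|Parcel A △ Parcel B| = |Parcel A| + |Parcel B| − 2·|Parcel A∩Parcel B| = 55 + 12 − 1.9615 = 65.04.

65.04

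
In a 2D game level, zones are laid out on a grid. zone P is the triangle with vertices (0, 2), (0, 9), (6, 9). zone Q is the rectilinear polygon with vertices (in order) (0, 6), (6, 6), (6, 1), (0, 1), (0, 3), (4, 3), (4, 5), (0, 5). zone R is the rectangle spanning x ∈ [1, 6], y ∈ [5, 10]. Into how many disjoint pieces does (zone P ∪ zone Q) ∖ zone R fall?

(zone P ∪ zone Q) ∖ zone R is a single connected region.

1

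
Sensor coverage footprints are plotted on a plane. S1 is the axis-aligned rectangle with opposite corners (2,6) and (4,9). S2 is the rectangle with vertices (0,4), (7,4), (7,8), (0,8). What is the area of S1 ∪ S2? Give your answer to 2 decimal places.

30.00

By inclusion–exclusion:
Individual areas: |S1| = 6, |S2| = 28.
|S1∩S2|: x∈[2,4], y∈[6,8] → 2·2 = 4.
|S1 ∪ S2| = 34 − 4 = 30.00.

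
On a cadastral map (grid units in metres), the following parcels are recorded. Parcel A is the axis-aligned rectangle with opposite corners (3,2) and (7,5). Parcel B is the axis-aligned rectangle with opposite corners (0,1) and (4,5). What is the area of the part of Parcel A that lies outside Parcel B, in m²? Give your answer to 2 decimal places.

|Parcel A∩Parcel B|: x∈[3,4], y∈[2,5] → 1·3 = 3.
|Parcel A| = 12.
|Parcel A ∖ Parcel B| = |Parcel A| − |Parcel A∩Parcel B| = 12 − 3 = 9.00.

9.00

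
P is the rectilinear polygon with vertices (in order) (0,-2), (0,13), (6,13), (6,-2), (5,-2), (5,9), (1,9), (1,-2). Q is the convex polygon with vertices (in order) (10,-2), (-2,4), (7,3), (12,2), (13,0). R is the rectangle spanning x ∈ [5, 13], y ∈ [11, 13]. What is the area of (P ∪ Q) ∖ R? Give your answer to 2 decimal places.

76.11

|P ∪ Q| = 78.1111.
|(P ∪ Q) ∩ R| = 2.
|(P ∪ Q) ∖ R| = 78.1111 − 2 = 76.11.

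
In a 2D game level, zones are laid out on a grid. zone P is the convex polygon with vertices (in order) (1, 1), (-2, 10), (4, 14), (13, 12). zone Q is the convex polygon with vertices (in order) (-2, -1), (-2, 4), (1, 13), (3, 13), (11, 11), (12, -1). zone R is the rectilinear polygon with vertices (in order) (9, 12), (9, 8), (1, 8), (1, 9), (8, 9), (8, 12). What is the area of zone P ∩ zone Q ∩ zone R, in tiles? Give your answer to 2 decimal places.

The intersection is the polygon with vertices (9,11.5), (9,8.333), (8.636,8), (1,8), (1,9), (8,9), (8,11.75).
By the shoelace formula its area is 10.56.

10.56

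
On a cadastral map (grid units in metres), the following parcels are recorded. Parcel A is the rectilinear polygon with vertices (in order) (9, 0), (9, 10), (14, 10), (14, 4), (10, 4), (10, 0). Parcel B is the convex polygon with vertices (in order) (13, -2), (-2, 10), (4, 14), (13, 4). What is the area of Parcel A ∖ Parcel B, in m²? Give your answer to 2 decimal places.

|Parcel A| = 34, |Parcel A∩Parcel B| = 12.0889.
|Parcel A ∖ Parcel B| = |Parcel A| − |Parcel A∩Parcel B| = 34 − 12.0889 = 21.91.

21.91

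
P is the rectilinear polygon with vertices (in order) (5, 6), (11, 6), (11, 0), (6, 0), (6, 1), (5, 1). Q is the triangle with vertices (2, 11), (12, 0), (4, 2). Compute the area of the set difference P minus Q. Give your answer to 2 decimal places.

|P| = 35, |P∩Q| = 19.0864.
|P ∖ Q| = |P| − |P∩Q| = 35 − 19.0864 = 15.91.

15.91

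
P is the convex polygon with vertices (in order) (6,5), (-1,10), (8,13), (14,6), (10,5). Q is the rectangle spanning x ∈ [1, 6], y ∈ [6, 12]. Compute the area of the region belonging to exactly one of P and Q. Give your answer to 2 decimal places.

50.59

|P| = 66, |Q| = 30, |P∩Q| = 22.7048.
|P △ Q| = |P| + |Q| − 2·|P∩Q| = 66 + 30 − 45.4095 = 50.59.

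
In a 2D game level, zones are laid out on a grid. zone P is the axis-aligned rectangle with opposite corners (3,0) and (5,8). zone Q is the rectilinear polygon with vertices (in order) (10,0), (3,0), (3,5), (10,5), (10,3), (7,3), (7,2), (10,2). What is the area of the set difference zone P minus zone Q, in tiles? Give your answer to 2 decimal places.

|zone P| = 16, |zone P∩zone Q| = 10.
|zone P ∖ zone Q| = |zone P| − |zone P∩zone Q| = 16 − 10 = 6.00.

6.00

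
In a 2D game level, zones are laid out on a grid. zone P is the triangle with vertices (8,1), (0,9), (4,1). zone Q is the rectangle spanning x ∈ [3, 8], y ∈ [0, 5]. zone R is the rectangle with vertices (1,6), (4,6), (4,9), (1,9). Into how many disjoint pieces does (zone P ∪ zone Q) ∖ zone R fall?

(zone P ∪ zone Q) ∖ zone R splits into 2 disjoint pieces (area 0.5, area 27.75).

2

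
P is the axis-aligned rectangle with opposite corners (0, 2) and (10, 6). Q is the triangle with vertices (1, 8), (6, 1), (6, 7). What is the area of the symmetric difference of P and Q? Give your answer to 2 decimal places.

|P| = 40, |Q| = 15, |P∩Q| = 8.5714.
|P △ Q| = |P| + |Q| − 2·|P∩Q| = 40 + 15 − 17.1429 = 37.86.

37.86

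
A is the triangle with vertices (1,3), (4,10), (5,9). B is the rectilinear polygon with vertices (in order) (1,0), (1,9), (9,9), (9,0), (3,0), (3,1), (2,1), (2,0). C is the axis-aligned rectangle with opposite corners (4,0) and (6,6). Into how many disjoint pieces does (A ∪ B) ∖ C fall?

1

(A ∪ B) ∖ C is a single connected region.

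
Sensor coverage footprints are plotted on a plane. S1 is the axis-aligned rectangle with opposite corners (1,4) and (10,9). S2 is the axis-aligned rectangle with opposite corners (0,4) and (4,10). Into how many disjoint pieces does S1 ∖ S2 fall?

S1 ∖ S2 is a single connected region.

1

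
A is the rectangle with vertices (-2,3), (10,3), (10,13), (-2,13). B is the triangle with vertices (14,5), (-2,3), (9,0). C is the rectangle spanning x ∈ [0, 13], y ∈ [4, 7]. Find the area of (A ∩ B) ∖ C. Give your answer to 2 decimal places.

8.00

|A ∩ B| = 9.
|(A ∩ B) ∩ C| = 1.
|(A ∩ B) ∖ C| = 9 − 1 = 8.00.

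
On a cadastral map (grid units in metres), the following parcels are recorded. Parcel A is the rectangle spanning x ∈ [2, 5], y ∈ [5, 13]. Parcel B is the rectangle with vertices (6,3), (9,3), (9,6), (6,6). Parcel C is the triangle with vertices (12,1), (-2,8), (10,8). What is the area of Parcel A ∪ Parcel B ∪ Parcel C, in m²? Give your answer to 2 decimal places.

By inclusion–exclusion:
Individual areas: |Parcel A| = 24, |Parcel B| = 9, |Parcel C| = 42.
|Parcel A∩Parcel B| = 0 (no overlap).
|Parcel A∩Parcel C| = 8.
|Parcel B∩Parcel C| = 8.
|Parcel A∩Parcel B∩Parcel C| = 0.
|Parcel A ∪ Parcel B ∪ Parcel C| = 75 − 16 + 0 = 59.00.

59.00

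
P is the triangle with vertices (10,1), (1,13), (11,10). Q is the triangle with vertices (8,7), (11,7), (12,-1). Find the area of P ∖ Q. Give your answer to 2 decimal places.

40.68

|P| = 46.5, |P∩Q| = 5.8182.
|P ∖ Q| = |P| − |P∩Q| = 46.5 − 5.8182 = 40.68.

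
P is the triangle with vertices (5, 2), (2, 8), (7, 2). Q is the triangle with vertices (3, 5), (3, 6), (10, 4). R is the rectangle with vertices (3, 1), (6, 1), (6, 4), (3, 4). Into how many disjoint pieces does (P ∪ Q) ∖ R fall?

(P ∪ Q) ∖ R splits into 2 disjoint pieces (area 5.2535, area 0.6).

2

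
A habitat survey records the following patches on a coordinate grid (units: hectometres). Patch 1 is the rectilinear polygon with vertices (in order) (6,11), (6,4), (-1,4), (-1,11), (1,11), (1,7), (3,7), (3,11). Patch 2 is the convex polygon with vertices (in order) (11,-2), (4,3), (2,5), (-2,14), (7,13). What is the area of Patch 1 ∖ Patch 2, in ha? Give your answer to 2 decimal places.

|Patch 1| = 41, |Patch 1∩Patch 2| = 27.5139.
|Patch 1 ∖ Patch 2| = |Patch 1| − |Patch 1∩Patch 2| = 41 − 27.5139 = 13.49.

13.49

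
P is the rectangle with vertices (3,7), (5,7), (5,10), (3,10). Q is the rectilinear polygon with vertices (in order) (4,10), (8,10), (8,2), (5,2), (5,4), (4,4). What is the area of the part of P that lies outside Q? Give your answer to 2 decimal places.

|P| = 6, |P∩Q| = 3.
|P ∖ Q| = |P| − |P∩Q| = 6 − 3 = 3.00.

3.00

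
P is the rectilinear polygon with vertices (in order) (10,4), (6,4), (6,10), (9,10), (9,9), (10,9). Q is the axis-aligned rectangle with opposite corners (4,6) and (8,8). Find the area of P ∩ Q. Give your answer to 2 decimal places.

The intersection is the polygon with vertices (6,8), (8,8), (8,6), (6,6).
By the shoelace formula its area is 4.00.

4.00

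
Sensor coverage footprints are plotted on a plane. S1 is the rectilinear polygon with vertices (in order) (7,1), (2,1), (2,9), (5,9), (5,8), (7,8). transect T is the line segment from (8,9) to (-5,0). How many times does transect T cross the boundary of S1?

2

The segment meets the boundary at (2,4.846), (6.556,8).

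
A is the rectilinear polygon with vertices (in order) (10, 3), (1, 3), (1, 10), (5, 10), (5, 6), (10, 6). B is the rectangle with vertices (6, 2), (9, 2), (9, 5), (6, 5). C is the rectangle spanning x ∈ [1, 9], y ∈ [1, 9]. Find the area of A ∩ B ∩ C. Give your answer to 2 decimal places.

6.00

The intersection is the polygon with vertices (6,5), (9,5), (9,3), (6,3).
By the shoelace formula its area is 6.00.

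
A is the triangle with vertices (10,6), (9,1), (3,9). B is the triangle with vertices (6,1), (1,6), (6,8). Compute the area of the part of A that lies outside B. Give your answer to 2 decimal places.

16.45

|A| = 19, |A∩B| = 2.5469.
|A ∖ B| = |A| − |A∩B| = 19 − 2.5469 = 16.45.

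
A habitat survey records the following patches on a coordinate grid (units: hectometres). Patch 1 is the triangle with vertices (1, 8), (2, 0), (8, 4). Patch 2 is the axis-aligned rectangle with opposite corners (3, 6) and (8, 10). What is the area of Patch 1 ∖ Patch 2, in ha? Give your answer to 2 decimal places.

|Patch 1| = 26, |Patch 1∩Patch 2| = 0.6429.
|Patch 1 ∖ Patch 2| = |Patch 1| − |Patch 1∩Patch 2| = 26 − 0.6429 = 25.36.

25.36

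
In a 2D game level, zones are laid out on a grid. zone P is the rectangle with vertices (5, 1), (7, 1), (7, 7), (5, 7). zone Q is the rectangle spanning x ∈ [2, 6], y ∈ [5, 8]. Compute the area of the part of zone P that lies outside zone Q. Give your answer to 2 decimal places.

|zone P∩zone Q|: x∈[5,6], y∈[5,7] → 1·2 = 2.
|zone P| = 12.
|zone P ∖ zone Q| = |zone P| − |zone P∩zone Q| = 12 − 2 = 10.00.

10.00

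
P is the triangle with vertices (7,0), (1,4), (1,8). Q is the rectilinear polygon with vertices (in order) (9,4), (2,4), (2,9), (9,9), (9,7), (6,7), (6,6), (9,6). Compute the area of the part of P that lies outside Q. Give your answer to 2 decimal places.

9.33

|P| = 12, |P∩Q| = 2.6667.
|P ∖ Q| = |P| − |P∩Q| = 12 − 2.6667 = 9.33.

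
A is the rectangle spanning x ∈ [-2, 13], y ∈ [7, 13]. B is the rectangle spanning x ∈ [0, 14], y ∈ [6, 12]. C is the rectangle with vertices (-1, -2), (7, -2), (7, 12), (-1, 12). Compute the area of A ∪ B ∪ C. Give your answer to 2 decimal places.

By inclusion–exclusion:
Individual areas: |A| = 90, |B| = 84, |C| = 112.
|A∩B|: x∈[0,13], y∈[7,12] → 13·5 = 65.
|A∩C|: x∈[-1,7], y∈[7,12] → 8·5 = 40.
|B∩C|: x∈[0,7], y∈[6,12] → 7·6 = 42.
|A∩B∩C| = 35.
|A ∪ B ∪ C| = 286 − 147 + 35 = 174.00.

174.00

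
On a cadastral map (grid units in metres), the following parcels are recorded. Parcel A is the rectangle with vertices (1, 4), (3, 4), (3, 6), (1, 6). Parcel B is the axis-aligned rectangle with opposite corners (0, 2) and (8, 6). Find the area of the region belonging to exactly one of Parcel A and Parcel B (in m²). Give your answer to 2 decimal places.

28.00

|Parcel A∩Parcel B|: x∈[1,3], y∈[4,6] → 2·2 = 4.
|Parcel A △ Parcel B| = |Parcel A| + |Parcel B| − 2·|Parcel A∩Parcel B| = 4 + 32 − 8 = 28.00.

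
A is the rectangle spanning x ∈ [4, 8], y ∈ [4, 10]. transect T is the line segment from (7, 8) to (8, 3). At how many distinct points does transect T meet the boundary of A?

1

The segment meets the boundary at (7.8,4).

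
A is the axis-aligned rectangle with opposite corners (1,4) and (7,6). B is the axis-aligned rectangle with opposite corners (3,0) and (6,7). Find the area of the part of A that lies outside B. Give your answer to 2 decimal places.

6.00

|A∩B|: x∈[3,6], y∈[4,6] → 3·2 = 6.
|A| = 12.
|A ∖ B| = |A| − |A∩B| = 12 − 6 = 6.00.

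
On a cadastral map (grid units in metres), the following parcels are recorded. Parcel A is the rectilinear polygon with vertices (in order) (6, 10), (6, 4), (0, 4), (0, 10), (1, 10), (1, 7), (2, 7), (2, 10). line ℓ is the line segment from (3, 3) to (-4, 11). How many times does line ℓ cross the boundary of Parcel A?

The segment meets the boundary at (0,6.429), (2.125,4).

2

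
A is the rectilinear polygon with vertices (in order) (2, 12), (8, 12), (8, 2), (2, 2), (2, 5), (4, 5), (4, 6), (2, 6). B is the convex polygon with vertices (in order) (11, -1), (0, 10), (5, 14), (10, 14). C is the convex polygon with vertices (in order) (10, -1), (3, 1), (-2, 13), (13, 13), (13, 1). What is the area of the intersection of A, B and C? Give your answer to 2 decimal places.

The intersection is the polygon with vertices (8,2), (4,6), (2,8), (2,11.6), (2.5,12), (8,12).
By the shoelace formula its area is 41.90.

41.90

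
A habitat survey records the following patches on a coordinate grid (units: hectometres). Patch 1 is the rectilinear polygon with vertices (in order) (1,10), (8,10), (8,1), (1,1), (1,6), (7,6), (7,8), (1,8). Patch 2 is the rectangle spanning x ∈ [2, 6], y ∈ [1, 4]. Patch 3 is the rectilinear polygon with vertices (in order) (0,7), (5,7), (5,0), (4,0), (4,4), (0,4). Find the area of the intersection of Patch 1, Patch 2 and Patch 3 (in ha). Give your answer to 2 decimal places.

3.00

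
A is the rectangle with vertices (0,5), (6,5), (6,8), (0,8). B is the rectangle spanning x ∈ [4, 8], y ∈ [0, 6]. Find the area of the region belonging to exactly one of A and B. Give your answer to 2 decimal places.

|A∩B|: x∈[4,6], y∈[5,6] → 2·1 = 2.
|A △ B| = |A| + |B| − 2·|A∩B| = 18 + 24 − 4 = 38.00.

38.00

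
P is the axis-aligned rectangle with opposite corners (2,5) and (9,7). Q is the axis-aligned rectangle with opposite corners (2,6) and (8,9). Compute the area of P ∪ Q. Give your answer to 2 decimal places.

26.00

By inclusion–exclusion:
Individual areas: |P| = 14, |Q| = 18.
|P∩Q|: x∈[2,8], y∈[6,7] → 6·1 = 6.
|P ∪ Q| = 32 − 6 = 26.00.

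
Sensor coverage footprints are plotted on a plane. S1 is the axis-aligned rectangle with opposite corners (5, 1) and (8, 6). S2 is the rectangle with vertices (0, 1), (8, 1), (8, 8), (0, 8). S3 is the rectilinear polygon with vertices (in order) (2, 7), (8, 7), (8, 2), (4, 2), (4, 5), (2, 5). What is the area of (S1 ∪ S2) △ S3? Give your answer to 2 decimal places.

32.00

|S1 ∪ S2| = 56.
|(S1 ∪ S2) ∩ S3| = 24.
|(S1 ∪ S2) △ S3| = 56 + 24 − 48 = 32.00.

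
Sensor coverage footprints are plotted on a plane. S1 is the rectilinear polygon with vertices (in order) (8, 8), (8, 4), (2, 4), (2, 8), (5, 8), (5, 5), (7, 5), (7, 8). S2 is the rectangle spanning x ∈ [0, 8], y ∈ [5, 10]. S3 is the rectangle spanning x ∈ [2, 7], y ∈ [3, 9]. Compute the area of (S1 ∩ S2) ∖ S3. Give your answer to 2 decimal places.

3.00

|S1 ∩ S2| = 12.
|(S1 ∩ S2) ∩ S3| = 9.
|(S1 ∩ S2) ∖ S3| = 12 − 9 = 3.00.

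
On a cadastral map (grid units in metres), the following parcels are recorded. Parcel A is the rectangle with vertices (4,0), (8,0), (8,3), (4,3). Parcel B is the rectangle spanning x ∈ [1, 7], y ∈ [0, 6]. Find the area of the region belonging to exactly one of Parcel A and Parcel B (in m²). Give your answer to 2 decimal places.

|Parcel A∩Parcel B|: x∈[4,7], y∈[0,3] → 3·3 = 9.
|Parcel A △ Parcel B| = |Parcel A| + |Parcel B| − 2·|Parcel A∩Parcel B| = 12 + 36 − 18 = 30.00.

30.00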